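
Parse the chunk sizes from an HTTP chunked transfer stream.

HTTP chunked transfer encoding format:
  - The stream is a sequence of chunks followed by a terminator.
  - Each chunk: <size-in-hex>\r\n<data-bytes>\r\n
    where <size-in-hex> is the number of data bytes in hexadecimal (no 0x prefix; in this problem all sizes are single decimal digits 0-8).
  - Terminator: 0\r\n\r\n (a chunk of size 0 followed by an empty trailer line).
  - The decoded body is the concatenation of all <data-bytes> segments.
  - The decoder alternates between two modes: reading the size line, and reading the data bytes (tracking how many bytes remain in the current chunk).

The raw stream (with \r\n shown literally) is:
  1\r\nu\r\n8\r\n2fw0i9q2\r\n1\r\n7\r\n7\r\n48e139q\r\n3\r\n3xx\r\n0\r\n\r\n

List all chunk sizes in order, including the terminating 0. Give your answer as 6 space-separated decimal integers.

Chunk 1: stream[0..1]='1' size=0x1=1, data at stream[3..4]='u' -> body[0..1], body so far='u'
Chunk 2: stream[6..7]='8' size=0x8=8, data at stream[9..17]='2fw0i9q2' -> body[1..9], body so far='u2fw0i9q2'
Chunk 3: stream[19..20]='1' size=0x1=1, data at stream[22..23]='7' -> body[9..10], body so far='u2fw0i9q27'
Chunk 4: stream[25..26]='7' size=0x7=7, data at stream[28..35]='48e139q' -> body[10..17], body so far='u2fw0i9q2748e139q'
Chunk 5: stream[37..38]='3' size=0x3=3, data at stream[40..43]='3xx' -> body[17..20], body so far='u2fw0i9q2748e139q3xx'
Chunk 6: stream[45..46]='0' size=0 (terminator). Final body='u2fw0i9q2748e139q3xx' (20 bytes)

Answer: 1 8 1 7 3 0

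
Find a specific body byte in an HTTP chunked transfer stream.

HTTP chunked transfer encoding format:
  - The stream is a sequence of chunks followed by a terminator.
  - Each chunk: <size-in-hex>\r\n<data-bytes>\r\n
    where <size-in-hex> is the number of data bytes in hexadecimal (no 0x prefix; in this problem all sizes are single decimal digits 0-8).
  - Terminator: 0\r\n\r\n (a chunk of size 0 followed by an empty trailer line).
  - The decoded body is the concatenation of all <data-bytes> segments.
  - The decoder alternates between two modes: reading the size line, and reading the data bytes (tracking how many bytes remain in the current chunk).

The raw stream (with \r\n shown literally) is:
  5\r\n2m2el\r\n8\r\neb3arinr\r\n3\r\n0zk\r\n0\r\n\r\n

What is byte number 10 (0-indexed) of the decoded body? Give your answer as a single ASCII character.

Chunk 1: stream[0..1]='5' size=0x5=5, data at stream[3..8]='2m2el' -> body[0..5], body so far='2m2el'
Chunk 2: stream[10..11]='8' size=0x8=8, data at stream[13..21]='eb3arinr' -> body[5..13], body so far='2m2eleb3arinr'
Chunk 3: stream[23..24]='3' size=0x3=3, data at stream[26..29]='0zk' -> body[13..16], body so far='2m2eleb3arinr0zk'
Chunk 4: stream[31..32]='0' size=0 (terminator). Final body='2m2eleb3arinr0zk' (16 bytes)
Body byte 10 = 'i'

Answer: i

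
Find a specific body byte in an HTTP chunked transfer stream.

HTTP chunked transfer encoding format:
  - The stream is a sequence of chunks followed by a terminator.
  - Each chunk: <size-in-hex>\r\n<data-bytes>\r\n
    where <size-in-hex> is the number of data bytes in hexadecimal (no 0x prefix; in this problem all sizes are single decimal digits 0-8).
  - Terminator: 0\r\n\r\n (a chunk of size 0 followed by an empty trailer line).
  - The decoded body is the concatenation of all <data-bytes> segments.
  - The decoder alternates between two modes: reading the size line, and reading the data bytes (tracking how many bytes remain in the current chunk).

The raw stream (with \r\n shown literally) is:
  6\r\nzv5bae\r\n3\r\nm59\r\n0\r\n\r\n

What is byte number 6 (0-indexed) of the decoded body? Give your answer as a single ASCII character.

Chunk 1: stream[0..1]='6' size=0x6=6, data at stream[3..9]='zv5bae' -> body[0..6], body so far='zv5bae'
Chunk 2: stream[11..12]='3' size=0x3=3, data at stream[14..17]='m59' -> body[6..9], body so far='zv5baem59'
Chunk 3: stream[19..20]='0' size=0 (terminator). Final body='zv5baem59' (9 bytes)
Body byte 6 = 'm'

Answer: m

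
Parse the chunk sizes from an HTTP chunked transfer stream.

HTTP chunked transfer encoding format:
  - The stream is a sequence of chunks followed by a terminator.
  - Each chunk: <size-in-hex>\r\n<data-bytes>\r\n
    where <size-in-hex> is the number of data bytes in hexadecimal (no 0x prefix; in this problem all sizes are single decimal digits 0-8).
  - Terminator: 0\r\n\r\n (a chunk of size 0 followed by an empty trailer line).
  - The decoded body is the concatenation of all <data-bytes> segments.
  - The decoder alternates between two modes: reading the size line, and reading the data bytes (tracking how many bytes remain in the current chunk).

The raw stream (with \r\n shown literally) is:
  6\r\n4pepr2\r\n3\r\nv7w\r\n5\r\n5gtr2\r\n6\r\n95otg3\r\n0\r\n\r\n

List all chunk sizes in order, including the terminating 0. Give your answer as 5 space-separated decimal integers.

Answer: 6 3 5 6 0

Derivation:
Chunk 1: stream[0..1]='6' size=0x6=6, data at stream[3..9]='4pepr2' -> body[0..6], body so far='4pepr2'
Chunk 2: stream[11..12]='3' size=0x3=3, data at stream[14..17]='v7w' -> body[6..9], body so far='4pepr2v7w'
Chunk 3: stream[19..20]='5' size=0x5=5, data at stream[22..27]='5gtr2' -> body[9..14], body so far='4pepr2v7w5gtr2'
Chunk 4: stream[29..30]='6' size=0x6=6, data at stream[32..38]='95otg3' -> body[14..20], body so far='4pepr2v7w5gtr295otg3'
Chunk 5: stream[40..41]='0' size=0 (terminator). Final body='4pepr2v7w5gtr295otg3' (20 bytes)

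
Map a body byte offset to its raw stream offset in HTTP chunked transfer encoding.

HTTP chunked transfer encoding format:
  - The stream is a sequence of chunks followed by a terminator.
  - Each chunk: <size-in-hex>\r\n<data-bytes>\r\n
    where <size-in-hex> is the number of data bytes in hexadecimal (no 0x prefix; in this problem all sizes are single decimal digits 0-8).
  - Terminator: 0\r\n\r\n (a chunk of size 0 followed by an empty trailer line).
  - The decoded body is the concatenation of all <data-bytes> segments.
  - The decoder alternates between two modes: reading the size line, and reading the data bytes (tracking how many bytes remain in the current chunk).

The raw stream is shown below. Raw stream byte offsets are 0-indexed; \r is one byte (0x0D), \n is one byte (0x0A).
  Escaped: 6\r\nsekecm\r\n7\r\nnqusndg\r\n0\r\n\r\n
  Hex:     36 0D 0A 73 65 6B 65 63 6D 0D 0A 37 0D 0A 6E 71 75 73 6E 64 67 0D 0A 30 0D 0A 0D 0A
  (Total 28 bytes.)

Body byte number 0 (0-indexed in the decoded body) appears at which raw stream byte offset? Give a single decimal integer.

Answer: 3

Derivation:
Chunk 1: stream[0..1]='6' size=0x6=6, data at stream[3..9]='sekecm' -> body[0..6], body so far='sekecm'
Chunk 2: stream[11..12]='7' size=0x7=7, data at stream[14..21]='nqusndg' -> body[6..13], body so far='sekecmnqusndg'
Chunk 3: stream[23..24]='0' size=0 (terminator). Final body='sekecmnqusndg' (13 bytes)
Body byte 0 at stream offset 3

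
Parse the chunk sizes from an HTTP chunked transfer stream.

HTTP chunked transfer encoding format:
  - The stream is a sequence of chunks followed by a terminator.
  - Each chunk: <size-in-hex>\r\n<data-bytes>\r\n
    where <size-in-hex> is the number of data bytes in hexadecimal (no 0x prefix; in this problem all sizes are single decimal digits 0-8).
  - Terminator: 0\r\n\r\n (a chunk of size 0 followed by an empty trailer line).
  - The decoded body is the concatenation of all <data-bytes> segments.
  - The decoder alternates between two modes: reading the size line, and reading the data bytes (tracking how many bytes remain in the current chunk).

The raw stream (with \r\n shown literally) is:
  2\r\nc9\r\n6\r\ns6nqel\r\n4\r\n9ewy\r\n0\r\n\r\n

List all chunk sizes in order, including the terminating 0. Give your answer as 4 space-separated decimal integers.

Chunk 1: stream[0..1]='2' size=0x2=2, data at stream[3..5]='c9' -> body[0..2], body so far='c9'
Chunk 2: stream[7..8]='6' size=0x6=6, data at stream[10..16]='s6nqel' -> body[2..8], body so far='c9s6nqel'
Chunk 3: stream[18..19]='4' size=0x4=4, data at stream[21..25]='9ewy' -> body[8..12], body so far='c9s6nqel9ewy'
Chunk 4: stream[27..28]='0' size=0 (terminator). Final body='c9s6nqel9ewy' (12 bytes)

Answer: 2 6 4 0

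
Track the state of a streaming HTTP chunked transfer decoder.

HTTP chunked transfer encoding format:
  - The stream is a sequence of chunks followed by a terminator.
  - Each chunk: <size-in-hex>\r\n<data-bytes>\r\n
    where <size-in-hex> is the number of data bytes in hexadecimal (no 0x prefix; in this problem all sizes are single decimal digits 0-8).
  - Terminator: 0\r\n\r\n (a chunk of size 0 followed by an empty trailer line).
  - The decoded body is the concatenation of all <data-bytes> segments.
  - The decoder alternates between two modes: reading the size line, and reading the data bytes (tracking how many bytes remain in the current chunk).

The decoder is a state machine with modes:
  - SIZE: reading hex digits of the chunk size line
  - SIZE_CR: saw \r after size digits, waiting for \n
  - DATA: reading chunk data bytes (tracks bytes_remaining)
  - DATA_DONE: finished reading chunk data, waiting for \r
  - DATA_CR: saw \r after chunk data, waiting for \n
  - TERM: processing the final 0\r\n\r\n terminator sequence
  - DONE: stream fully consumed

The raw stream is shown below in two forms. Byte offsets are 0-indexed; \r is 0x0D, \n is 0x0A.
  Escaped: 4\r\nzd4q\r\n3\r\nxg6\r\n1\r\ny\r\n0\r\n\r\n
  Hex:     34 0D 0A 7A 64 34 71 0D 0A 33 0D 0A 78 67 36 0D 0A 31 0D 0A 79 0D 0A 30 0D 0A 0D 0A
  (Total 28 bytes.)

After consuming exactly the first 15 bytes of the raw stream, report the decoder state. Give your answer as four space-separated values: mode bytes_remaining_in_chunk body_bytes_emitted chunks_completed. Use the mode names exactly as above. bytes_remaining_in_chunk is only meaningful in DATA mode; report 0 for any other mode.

Answer: DATA_DONE 0 7 1

Derivation:
Byte 0 = '4': mode=SIZE remaining=0 emitted=0 chunks_done=0
Byte 1 = 0x0D: mode=SIZE_CR remaining=0 emitted=0 chunks_done=0
Byte 2 = 0x0A: mode=DATA remaining=4 emitted=0 chunks_done=0
Byte 3 = 'z': mode=DATA remaining=3 emitted=1 chunks_done=0
Byte 4 = 'd': mode=DATA remaining=2 emitted=2 chunks_done=0
Byte 5 = '4': mode=DATA remaining=1 emitted=3 chunks_done=0
Byte 6 = 'q': mode=DATA_DONE remaining=0 emitted=4 chunks_done=0
Byte 7 = 0x0D: mode=DATA_CR remaining=0 emitted=4 chunks_done=0
Byte 8 = 0x0A: mode=SIZE remaining=0 emitted=4 chunks_done=1
Byte 9 = '3': mode=SIZE remaining=0 emitted=4 chunks_done=1
Byte 10 = 0x0D: mode=SIZE_CR remaining=0 emitted=4 chunks_done=1
Byte 11 = 0x0A: mode=DATA remaining=3 emitted=4 chunks_done=1
Byte 12 = 'x': mode=DATA remaining=2 emitted=5 chunks_done=1
Byte 13 = 'g': mode=DATA remaining=1 emitted=6 chunks_done=1
Byte 14 = '6': mode=DATA_DONE remaining=0 emitted=7 chunks_done=1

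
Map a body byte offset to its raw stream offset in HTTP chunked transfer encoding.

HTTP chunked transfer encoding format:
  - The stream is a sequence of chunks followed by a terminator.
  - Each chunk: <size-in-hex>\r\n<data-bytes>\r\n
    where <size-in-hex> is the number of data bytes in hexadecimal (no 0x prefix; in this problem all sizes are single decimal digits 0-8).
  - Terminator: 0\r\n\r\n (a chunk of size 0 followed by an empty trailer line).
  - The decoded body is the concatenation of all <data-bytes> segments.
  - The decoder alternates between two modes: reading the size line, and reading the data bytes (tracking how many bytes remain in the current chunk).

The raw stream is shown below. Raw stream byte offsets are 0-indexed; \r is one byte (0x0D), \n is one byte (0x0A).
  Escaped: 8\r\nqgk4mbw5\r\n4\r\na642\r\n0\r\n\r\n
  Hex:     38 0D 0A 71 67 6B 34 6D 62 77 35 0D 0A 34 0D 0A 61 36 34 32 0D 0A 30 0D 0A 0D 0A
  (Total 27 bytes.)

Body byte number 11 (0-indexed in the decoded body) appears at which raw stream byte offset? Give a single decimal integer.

Answer: 19

Derivation:
Chunk 1: stream[0..1]='8' size=0x8=8, data at stream[3..11]='qgk4mbw5' -> body[0..8], body so far='qgk4mbw5'
Chunk 2: stream[13..14]='4' size=0x4=4, data at stream[16..20]='a642' -> body[8..12], body so far='qgk4mbw5a642'
Chunk 3: stream[22..23]='0' size=0 (terminator). Final body='qgk4mbw5a642' (12 bytes)
Body byte 11 at stream offset 19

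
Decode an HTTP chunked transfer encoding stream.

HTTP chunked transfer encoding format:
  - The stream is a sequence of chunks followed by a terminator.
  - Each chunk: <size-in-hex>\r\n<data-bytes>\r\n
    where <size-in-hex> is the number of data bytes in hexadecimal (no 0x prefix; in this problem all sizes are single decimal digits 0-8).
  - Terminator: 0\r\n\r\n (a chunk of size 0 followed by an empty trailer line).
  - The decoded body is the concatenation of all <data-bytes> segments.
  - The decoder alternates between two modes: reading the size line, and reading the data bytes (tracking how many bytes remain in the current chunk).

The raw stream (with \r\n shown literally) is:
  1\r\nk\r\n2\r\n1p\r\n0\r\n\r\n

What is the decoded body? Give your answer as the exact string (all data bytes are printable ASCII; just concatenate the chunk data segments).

Chunk 1: stream[0..1]='1' size=0x1=1, data at stream[3..4]='k' -> body[0..1], body so far='k'
Chunk 2: stream[6..7]='2' size=0x2=2, data at stream[9..11]='1p' -> body[1..3], body so far='k1p'
Chunk 3: stream[13..14]='0' size=0 (terminator). Final body='k1p' (3 bytes)

Answer: k1p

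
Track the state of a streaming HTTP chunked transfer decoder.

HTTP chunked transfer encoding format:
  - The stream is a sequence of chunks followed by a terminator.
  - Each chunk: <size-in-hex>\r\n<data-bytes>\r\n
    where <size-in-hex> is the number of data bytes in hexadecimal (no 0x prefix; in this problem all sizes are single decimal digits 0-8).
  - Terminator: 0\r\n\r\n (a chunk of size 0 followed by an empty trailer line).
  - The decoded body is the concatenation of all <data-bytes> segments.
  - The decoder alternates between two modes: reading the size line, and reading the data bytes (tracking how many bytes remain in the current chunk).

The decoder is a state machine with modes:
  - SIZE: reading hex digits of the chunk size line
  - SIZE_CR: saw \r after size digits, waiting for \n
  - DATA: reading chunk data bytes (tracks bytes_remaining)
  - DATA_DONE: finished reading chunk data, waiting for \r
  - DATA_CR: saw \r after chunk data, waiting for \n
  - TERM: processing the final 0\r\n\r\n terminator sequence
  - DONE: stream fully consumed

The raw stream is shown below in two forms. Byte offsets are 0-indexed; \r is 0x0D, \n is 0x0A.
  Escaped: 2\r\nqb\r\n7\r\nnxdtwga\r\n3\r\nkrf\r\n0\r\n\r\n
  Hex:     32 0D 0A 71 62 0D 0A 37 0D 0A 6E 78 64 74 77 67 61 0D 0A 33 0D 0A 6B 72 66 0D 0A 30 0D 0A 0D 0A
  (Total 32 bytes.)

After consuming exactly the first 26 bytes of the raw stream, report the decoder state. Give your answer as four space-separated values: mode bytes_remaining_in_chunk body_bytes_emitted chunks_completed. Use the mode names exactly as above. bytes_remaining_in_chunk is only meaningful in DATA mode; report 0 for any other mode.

Byte 0 = '2': mode=SIZE remaining=0 emitted=0 chunks_done=0
Byte 1 = 0x0D: mode=SIZE_CR remaining=0 emitted=0 chunks_done=0
Byte 2 = 0x0A: mode=DATA remaining=2 emitted=0 chunks_done=0
Byte 3 = 'q': mode=DATA remaining=1 emitted=1 chunks_done=0
Byte 4 = 'b': mode=DATA_DONE remaining=0 emitted=2 chunks_done=0
Byte 5 = 0x0D: mode=DATA_CR remaining=0 emitted=2 chunks_done=0
Byte 6 = 0x0A: mode=SIZE remaining=0 emitted=2 chunks_done=1
Byte 7 = '7': mode=SIZE remaining=0 emitted=2 chunks_done=1
Byte 8 = 0x0D: mode=SIZE_CR remaining=0 emitted=2 chunks_done=1
Byte 9 = 0x0A: mode=DATA remaining=7 emitted=2 chunks_done=1
Byte 10 = 'n': mode=DATA remaining=6 emitted=3 chunks_done=1
Byte 11 = 'x': mode=DATA remaining=5 emitted=4 chunks_done=1
Byte 12 = 'd': mode=DATA remaining=4 emitted=5 chunks_done=1
Byte 13 = 't': mode=DATA remaining=3 emitted=6 chunks_done=1
Byte 14 = 'w': mode=DATA remaining=2 emitted=7 chunks_done=1
Byte 15 = 'g': mode=DATA remaining=1 emitted=8 chunks_done=1
Byte 16 = 'a': mode=DATA_DONE remaining=0 emitted=9 chunks_done=1
Byte 17 = 0x0D: mode=DATA_CR remaining=0 emitted=9 chunks_done=1
Byte 18 = 0x0A: mode=SIZE remaining=0 emitted=9 chunks_done=2
Byte 19 = '3': mode=SIZE remaining=0 emitted=9 chunks_done=2
Byte 20 = 0x0D: mode=SIZE_CR remaining=0 emitted=9 chunks_done=2
Byte 21 = 0x0A: mode=DATA remaining=3 emitted=9 chunks_done=2
Byte 22 = 'k': mode=DATA remaining=2 emitted=10 chunks_done=2
Byte 23 = 'r': mode=DATA remaining=1 emitted=11 chunks_done=2
Byte 24 = 'f': mode=DATA_DONE remaining=0 emitted=12 chunks_done=2
Byte 25 = 0x0D: mode=DATA_CR remaining=0 emitted=12 chunks_done=2

Answer: DATA_CR 0 12 2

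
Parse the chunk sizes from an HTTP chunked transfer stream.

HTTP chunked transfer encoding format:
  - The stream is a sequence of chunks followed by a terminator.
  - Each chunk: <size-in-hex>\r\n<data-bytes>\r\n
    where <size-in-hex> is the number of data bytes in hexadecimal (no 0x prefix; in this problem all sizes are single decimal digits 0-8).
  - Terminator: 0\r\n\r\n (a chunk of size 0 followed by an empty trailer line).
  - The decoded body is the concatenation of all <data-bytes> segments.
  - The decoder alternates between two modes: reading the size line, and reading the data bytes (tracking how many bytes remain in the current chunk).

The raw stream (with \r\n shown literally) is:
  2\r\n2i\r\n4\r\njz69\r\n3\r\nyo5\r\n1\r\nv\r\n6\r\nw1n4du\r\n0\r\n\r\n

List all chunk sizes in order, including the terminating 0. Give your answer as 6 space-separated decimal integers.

Chunk 1: stream[0..1]='2' size=0x2=2, data at stream[3..5]='2i' -> body[0..2], body so far='2i'
Chunk 2: stream[7..8]='4' size=0x4=4, data at stream[10..14]='jz69' -> body[2..6], body so far='2ijz69'
Chunk 3: stream[16..17]='3' size=0x3=3, data at stream[19..22]='yo5' -> body[6..9], body so far='2ijz69yo5'
Chunk 4: stream[24..25]='1' size=0x1=1, data at stream[27..28]='v' -> body[9..10], body so far='2ijz69yo5v'
Chunk 5: stream[30..31]='6' size=0x6=6, data at stream[33..39]='w1n4du' -> body[10..16], body so far='2ijz69yo5vw1n4du'
Chunk 6: stream[41..42]='0' size=0 (terminator). Final body='2ijz69yo5vw1n4du' (16 bytes)

Answer: 2 4 3 1 6 0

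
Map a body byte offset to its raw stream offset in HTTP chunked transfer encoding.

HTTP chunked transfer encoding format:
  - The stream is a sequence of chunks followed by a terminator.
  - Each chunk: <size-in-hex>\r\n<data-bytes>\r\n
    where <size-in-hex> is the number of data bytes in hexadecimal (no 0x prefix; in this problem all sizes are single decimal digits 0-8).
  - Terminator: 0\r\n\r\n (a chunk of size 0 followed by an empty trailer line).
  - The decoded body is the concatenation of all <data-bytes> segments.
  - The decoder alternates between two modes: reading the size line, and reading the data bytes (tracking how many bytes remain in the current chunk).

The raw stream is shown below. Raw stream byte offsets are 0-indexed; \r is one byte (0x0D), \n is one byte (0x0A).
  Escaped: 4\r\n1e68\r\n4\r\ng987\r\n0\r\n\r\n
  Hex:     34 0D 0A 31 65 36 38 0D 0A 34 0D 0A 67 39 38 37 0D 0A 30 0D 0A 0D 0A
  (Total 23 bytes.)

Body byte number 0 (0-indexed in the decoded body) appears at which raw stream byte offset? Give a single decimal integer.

Chunk 1: stream[0..1]='4' size=0x4=4, data at stream[3..7]='1e68' -> body[0..4], body so far='1e68'
Chunk 2: stream[9..10]='4' size=0x4=4, data at stream[12..16]='g987' -> body[4..8], body so far='1e68g987'
Chunk 3: stream[18..19]='0' size=0 (terminator). Final body='1e68g987' (8 bytes)
Body byte 0 at stream offset 3

Answer: 3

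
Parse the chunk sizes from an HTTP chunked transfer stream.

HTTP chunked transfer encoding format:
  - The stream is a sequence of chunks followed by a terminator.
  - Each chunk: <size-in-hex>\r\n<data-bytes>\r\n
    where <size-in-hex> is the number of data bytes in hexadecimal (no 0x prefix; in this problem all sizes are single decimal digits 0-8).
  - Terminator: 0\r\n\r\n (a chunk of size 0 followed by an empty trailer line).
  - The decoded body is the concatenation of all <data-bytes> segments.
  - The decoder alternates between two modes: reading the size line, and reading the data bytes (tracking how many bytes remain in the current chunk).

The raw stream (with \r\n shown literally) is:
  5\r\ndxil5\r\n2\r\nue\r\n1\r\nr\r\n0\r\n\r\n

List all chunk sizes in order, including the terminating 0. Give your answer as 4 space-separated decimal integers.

Chunk 1: stream[0..1]='5' size=0x5=5, data at stream[3..8]='dxil5' -> body[0..5], body so far='dxil5'
Chunk 2: stream[10..11]='2' size=0x2=2, data at stream[13..15]='ue' -> body[5..7], body so far='dxil5ue'
Chunk 3: stream[17..18]='1' size=0x1=1, data at stream[20..21]='r' -> body[7..8], body so far='dxil5uer'
Chunk 4: stream[23..24]='0' size=0 (terminator). Final body='dxil5uer' (8 bytes)

Answer: 5 2 1 0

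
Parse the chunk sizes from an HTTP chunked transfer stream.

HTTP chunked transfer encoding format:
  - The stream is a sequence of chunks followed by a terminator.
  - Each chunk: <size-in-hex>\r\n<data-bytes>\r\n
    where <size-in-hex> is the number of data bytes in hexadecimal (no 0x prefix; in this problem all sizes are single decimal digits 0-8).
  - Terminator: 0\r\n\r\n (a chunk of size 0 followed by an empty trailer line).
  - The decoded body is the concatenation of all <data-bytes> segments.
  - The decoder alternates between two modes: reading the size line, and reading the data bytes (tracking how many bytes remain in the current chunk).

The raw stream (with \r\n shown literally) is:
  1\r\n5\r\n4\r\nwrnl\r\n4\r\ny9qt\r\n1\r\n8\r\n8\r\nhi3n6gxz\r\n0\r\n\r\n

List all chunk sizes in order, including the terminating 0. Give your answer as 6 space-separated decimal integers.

Answer: 1 4 4 1 8 0

Derivation:
Chunk 1: stream[0..1]='1' size=0x1=1, data at stream[3..4]='5' -> body[0..1], body so far='5'
Chunk 2: stream[6..7]='4' size=0x4=4, data at stream[9..13]='wrnl' -> body[1..5], body so far='5wrnl'
Chunk 3: stream[15..16]='4' size=0x4=4, data at stream[18..22]='y9qt' -> body[5..9], body so far='5wrnly9qt'
Chunk 4: stream[24..25]='1' size=0x1=1, data at stream[27..28]='8' -> body[9..10], body so far='5wrnly9qt8'
Chunk 5: stream[30..31]='8' size=0x8=8, data at stream[33..41]='hi3n6gxz' -> body[10..18], body so far='5wrnly9qt8hi3n6gxz'
Chunk 6: stream[43..44]='0' size=0 (terminator). Final body='5wrnly9qt8hi3n6gxz' (18 bytes)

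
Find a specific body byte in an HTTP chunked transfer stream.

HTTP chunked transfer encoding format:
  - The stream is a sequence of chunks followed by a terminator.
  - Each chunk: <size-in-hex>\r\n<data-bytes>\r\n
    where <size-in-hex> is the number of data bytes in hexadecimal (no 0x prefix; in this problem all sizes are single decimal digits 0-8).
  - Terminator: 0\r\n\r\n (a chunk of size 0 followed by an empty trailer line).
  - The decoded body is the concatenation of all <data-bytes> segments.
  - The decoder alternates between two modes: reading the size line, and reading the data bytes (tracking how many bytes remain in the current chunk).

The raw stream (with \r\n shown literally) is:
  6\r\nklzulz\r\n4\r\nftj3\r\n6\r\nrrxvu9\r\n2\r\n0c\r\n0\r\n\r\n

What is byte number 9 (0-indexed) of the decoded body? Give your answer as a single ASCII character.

Answer: 3

Derivation:
Chunk 1: stream[0..1]='6' size=0x6=6, data at stream[3..9]='klzulz' -> body[0..6], body so far='klzulz'
Chunk 2: stream[11..12]='4' size=0x4=4, data at stream[14..18]='ftj3' -> body[6..10], body so far='klzulzftj3'
Chunk 3: stream[20..21]='6' size=0x6=6, data at stream[23..29]='rrxvu9' -> body[10..16], body so far='klzulzftj3rrxvu9'
Chunk 4: stream[31..32]='2' size=0x2=2, data at stream[34..36]='0c' -> body[16..18], body so far='klzulzftj3rrxvu90c'
Chunk 5: stream[38..39]='0' size=0 (terminator). Final body='klzulzftj3rrxvu90c' (18 bytes)
Body byte 9 = '3'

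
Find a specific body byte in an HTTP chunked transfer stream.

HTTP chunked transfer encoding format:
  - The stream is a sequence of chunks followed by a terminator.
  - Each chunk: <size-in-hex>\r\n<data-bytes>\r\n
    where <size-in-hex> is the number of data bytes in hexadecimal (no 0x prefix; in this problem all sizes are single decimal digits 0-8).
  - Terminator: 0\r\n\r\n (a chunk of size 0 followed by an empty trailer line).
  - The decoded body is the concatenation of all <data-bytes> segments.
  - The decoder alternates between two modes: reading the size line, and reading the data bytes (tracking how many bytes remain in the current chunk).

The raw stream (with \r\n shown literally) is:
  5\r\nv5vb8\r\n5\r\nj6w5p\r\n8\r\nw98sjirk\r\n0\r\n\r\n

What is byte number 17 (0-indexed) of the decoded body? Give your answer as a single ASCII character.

Chunk 1: stream[0..1]='5' size=0x5=5, data at stream[3..8]='v5vb8' -> body[0..5], body so far='v5vb8'
Chunk 2: stream[10..11]='5' size=0x5=5, data at stream[13..18]='j6w5p' -> body[5..10], body so far='v5vb8j6w5p'
Chunk 3: stream[20..21]='8' size=0x8=8, data at stream[23..31]='w98sjirk' -> body[10..18], body so far='v5vb8j6w5pw98sjirk'
Chunk 4: stream[33..34]='0' size=0 (terminator). Final body='v5vb8j6w5pw98sjirk' (18 bytes)
Body byte 17 = 'k'

Answer: k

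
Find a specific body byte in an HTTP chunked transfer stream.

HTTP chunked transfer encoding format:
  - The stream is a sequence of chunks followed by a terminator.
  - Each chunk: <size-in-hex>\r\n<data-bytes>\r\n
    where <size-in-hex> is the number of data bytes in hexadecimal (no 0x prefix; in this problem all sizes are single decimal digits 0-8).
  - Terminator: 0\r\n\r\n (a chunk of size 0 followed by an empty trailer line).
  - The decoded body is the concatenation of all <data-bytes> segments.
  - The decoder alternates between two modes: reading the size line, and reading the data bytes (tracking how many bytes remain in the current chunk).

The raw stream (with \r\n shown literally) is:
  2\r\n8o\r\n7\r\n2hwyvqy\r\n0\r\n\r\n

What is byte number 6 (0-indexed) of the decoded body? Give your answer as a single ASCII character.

Chunk 1: stream[0..1]='2' size=0x2=2, data at stream[3..5]='8o' -> body[0..2], body so far='8o'
Chunk 2: stream[7..8]='7' size=0x7=7, data at stream[10..17]='2hwyvqy' -> body[2..9], body so far='8o2hwyvqy'
Chunk 3: stream[19..20]='0' size=0 (terminator). Final body='8o2hwyvqy' (9 bytes)
Body byte 6 = 'v'

Answer: v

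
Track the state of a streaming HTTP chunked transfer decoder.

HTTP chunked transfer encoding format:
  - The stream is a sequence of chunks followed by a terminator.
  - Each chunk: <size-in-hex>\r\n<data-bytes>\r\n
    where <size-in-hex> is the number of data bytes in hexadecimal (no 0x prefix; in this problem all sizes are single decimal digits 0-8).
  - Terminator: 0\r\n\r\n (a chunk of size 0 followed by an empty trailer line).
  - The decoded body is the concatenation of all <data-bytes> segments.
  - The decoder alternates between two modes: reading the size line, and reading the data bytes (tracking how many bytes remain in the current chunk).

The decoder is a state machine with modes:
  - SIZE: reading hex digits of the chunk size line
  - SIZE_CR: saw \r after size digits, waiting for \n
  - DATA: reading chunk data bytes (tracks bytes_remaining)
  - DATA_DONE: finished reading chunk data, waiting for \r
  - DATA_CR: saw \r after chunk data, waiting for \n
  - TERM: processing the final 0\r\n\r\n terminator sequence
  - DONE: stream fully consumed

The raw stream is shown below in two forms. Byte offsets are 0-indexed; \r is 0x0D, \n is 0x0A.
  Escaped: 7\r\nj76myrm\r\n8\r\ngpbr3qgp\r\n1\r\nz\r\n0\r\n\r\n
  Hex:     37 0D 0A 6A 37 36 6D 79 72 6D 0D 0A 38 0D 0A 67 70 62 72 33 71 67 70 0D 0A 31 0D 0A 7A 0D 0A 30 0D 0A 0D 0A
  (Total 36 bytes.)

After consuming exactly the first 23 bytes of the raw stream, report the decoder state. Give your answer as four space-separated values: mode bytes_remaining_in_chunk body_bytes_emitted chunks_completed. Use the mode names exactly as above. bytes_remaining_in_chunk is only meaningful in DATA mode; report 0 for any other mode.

Answer: DATA_DONE 0 15 1

Derivation:
Byte 0 = '7': mode=SIZE remaining=0 emitted=0 chunks_done=0
Byte 1 = 0x0D: mode=SIZE_CR remaining=0 emitted=0 chunks_done=0
Byte 2 = 0x0A: mode=DATA remaining=7 emitted=0 chunks_done=0
Byte 3 = 'j': mode=DATA remaining=6 emitted=1 chunks_done=0
Byte 4 = '7': mode=DATA remaining=5 emitted=2 chunks_done=0
Byte 5 = '6': mode=DATA remaining=4 emitted=3 chunks_done=0
Byte 6 = 'm': mode=DATA remaining=3 emitted=4 chunks_done=0
Byte 7 = 'y': mode=DATA remaining=2 emitted=5 chunks_done=0
Byte 8 = 'r': mode=DATA remaining=1 emitted=6 chunks_done=0
Byte 9 = 'm': mode=DATA_DONE remaining=0 emitted=7 chunks_done=0
Byte 10 = 0x0D: mode=DATA_CR remaining=0 emitted=7 chunks_done=0
Byte 11 = 0x0A: mode=SIZE remaining=0 emitted=7 chunks_done=1
Byte 12 = '8': mode=SIZE remaining=0 emitted=7 chunks_done=1
Byte 13 = 0x0D: mode=SIZE_CR remaining=0 emitted=7 chunks_done=1
Byte 14 = 0x0A: mode=DATA remaining=8 emitted=7 chunks_done=1
Byte 15 = 'g': mode=DATA remaining=7 emitted=8 chunks_done=1
Byte 16 = 'p': mode=DATA remaining=6 emitted=9 chunks_done=1
Byte 17 = 'b': mode=DATA remaining=5 emitted=10 chunks_done=1
Byte 18 = 'r': mode=DATA remaining=4 emitted=11 chunks_done=1
Byte 19 = '3': mode=DATA remaining=3 emitted=12 chunks_done=1
Byte 20 = 'q': mode=DATA remaining=2 emitted=13 chunks_done=1
Byte 21 = 'g': mode=DATA remaining=1 emitted=14 chunks_done=1
Byte 22 = 'p': mode=DATA_DONE remaining=0 emitted=15 chunks_done=1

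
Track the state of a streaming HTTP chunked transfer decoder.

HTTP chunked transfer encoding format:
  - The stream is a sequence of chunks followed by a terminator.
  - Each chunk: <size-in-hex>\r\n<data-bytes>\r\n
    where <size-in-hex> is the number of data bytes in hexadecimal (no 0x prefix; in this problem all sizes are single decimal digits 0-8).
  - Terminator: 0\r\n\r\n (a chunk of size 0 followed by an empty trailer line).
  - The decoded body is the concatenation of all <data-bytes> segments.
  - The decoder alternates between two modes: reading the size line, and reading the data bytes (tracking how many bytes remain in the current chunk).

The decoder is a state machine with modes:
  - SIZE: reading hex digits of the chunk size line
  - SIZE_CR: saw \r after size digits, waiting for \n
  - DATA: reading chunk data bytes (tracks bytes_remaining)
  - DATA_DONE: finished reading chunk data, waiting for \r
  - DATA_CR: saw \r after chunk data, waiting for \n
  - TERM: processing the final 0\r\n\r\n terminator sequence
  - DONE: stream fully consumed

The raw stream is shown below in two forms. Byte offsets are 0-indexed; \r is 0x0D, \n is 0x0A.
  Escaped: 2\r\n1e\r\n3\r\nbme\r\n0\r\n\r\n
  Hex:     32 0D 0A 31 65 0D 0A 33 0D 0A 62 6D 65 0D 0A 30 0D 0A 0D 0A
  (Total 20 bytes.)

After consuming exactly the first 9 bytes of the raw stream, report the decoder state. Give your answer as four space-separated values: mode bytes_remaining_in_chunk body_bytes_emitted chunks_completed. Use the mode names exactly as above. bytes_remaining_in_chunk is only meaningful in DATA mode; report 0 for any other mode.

Answer: SIZE_CR 0 2 1

Derivation:
Byte 0 = '2': mode=SIZE remaining=0 emitted=0 chunks_done=0
Byte 1 = 0x0D: mode=SIZE_CR remaining=0 emitted=0 chunks_done=0
Byte 2 = 0x0A: mode=DATA remaining=2 emitted=0 chunks_done=0
Byte 3 = '1': mode=DATA remaining=1 emitted=1 chunks_done=0
Byte 4 = 'e': mode=DATA_DONE remaining=0 emitted=2 chunks_done=0
Byte 5 = 0x0D: mode=DATA_CR remaining=0 emitted=2 chunks_done=0
Byte 6 = 0x0A: mode=SIZE remaining=0 emitted=2 chunks_done=1
Byte 7 = '3': mode=SIZE remaining=0 emitted=2 chunks_done=1
Byte 8 = 0x0D: mode=SIZE_CR remaining=0 emitted=2 chunks_done=1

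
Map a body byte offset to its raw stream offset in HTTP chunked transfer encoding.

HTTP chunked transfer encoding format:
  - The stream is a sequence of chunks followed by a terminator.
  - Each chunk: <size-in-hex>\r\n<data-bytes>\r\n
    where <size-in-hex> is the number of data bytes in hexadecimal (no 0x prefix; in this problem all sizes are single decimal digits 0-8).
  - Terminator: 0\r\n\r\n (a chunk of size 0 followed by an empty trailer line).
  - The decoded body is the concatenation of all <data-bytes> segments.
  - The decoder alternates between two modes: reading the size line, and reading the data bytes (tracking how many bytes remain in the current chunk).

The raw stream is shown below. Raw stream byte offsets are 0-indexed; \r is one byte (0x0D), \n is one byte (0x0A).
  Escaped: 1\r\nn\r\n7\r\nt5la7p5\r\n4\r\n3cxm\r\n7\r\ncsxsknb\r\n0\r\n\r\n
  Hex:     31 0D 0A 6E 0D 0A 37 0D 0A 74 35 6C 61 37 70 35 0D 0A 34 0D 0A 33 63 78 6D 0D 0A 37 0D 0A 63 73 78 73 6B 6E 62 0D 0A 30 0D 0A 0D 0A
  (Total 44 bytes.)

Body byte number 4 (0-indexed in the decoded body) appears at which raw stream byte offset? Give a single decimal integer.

Chunk 1: stream[0..1]='1' size=0x1=1, data at stream[3..4]='n' -> body[0..1], body so far='n'
Chunk 2: stream[6..7]='7' size=0x7=7, data at stream[9..16]='t5la7p5' -> body[1..8], body so far='nt5la7p5'
Chunk 3: stream[18..19]='4' size=0x4=4, data at stream[21..25]='3cxm' -> body[8..12], body so far='nt5la7p53cxm'
Chunk 4: stream[27..28]='7' size=0x7=7, data at stream[30..37]='csxsknb' -> body[12..19], body so far='nt5la7p53cxmcsxsknb'
Chunk 5: stream[39..40]='0' size=0 (terminator). Final body='nt5la7p53cxmcsxsknb' (19 bytes)
Body byte 4 at stream offset 12

Answer: 12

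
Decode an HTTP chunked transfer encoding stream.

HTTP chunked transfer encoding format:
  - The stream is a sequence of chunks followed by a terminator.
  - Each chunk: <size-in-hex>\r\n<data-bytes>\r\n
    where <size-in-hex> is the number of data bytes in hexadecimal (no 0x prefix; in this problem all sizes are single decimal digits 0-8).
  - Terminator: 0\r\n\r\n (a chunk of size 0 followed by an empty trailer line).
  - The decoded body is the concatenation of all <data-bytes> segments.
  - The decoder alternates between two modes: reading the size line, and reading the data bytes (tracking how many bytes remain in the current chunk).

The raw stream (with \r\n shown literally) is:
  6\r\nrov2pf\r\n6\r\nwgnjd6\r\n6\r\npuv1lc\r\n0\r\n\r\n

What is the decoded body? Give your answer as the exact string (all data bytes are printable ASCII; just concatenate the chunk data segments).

Answer: rov2pfwgnjd6puv1lc

Derivation:
Chunk 1: stream[0..1]='6' size=0x6=6, data at stream[3..9]='rov2pf' -> body[0..6], body so far='rov2pf'
Chunk 2: stream[11..12]='6' size=0x6=6, data at stream[14..20]='wgnjd6' -> body[6..12], body so far='rov2pfwgnjd6'
Chunk 3: stream[22..23]='6' size=0x6=6, data at stream[25..31]='puv1lc' -> body[12..18], body so far='rov2pfwgnjd6puv1lc'
Chunk 4: stream[33..34]='0' size=0 (terminator). Final body='rov2pfwgnjd6puv1lc' (18 bytes)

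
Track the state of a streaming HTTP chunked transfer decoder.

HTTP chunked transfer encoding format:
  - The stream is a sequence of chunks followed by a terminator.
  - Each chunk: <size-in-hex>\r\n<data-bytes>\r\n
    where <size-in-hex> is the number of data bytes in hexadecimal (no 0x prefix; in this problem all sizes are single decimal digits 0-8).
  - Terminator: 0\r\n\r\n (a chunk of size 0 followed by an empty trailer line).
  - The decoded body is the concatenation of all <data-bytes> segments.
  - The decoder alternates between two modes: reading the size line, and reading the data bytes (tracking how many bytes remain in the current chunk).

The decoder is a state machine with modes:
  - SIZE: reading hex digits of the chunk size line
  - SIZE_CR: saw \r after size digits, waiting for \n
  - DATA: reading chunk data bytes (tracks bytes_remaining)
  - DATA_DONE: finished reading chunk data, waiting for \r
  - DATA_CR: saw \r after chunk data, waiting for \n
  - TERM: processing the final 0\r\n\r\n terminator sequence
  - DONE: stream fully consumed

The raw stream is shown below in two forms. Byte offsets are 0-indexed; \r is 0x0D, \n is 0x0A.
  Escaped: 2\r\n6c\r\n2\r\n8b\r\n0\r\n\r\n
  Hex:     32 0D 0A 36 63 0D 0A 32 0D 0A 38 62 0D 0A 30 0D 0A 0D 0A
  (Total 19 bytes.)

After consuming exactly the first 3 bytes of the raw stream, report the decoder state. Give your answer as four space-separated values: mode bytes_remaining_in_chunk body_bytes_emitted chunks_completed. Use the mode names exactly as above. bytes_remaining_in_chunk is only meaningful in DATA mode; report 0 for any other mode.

Answer: DATA 2 0 0

Derivation:
Byte 0 = '2': mode=SIZE remaining=0 emitted=0 chunks_done=0
Byte 1 = 0x0D: mode=SIZE_CR remaining=0 emitted=0 chunks_done=0
Byte 2 = 0x0A: mode=DATA remaining=2 emitted=0 chunks_done=0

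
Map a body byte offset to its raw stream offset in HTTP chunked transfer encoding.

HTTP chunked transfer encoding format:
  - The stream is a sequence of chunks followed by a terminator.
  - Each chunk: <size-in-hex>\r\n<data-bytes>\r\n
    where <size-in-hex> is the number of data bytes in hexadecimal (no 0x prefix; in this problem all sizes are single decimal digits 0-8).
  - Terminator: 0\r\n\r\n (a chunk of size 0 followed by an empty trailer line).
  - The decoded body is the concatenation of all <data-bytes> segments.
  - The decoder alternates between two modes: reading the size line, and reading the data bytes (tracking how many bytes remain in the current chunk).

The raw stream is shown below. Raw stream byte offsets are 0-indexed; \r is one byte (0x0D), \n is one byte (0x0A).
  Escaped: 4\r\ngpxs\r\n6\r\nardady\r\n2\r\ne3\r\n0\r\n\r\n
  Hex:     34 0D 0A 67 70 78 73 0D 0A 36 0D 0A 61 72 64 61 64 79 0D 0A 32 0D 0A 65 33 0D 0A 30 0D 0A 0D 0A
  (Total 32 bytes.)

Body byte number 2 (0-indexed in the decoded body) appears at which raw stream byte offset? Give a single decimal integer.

Chunk 1: stream[0..1]='4' size=0x4=4, data at stream[3..7]='gpxs' -> body[0..4], body so far='gpxs'
Chunk 2: stream[9..10]='6' size=0x6=6, data at stream[12..18]='ardady' -> body[4..10], body so far='gpxsardady'
Chunk 3: stream[20..21]='2' size=0x2=2, data at stream[23..25]='e3' -> body[10..12], body so far='gpxsardadye3'
Chunk 4: stream[27..28]='0' size=0 (terminator). Final body='gpxsardadye3' (12 bytes)
Body byte 2 at stream offset 5

Answer: 5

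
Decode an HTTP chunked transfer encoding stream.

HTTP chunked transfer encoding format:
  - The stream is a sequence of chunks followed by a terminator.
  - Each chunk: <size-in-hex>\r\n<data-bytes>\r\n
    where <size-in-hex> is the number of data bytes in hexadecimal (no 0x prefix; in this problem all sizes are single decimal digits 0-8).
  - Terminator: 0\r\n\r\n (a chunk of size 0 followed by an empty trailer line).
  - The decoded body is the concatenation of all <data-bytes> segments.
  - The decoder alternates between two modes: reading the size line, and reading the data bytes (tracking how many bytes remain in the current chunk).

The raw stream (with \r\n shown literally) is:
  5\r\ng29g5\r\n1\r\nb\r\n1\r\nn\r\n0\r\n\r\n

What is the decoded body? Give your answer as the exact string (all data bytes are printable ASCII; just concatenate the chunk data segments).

Chunk 1: stream[0..1]='5' size=0x5=5, data at stream[3..8]='g29g5' -> body[0..5], body so far='g29g5'
Chunk 2: stream[10..11]='1' size=0x1=1, data at stream[13..14]='b' -> body[5..6], body so far='g29g5b'
Chunk 3: stream[16..17]='1' size=0x1=1, data at stream[19..20]='n' -> body[6..7], body so far='g29g5bn'
Chunk 4: stream[22..23]='0' size=0 (terminator). Final body='g29g5bn' (7 bytes)

Answer: g29g5bn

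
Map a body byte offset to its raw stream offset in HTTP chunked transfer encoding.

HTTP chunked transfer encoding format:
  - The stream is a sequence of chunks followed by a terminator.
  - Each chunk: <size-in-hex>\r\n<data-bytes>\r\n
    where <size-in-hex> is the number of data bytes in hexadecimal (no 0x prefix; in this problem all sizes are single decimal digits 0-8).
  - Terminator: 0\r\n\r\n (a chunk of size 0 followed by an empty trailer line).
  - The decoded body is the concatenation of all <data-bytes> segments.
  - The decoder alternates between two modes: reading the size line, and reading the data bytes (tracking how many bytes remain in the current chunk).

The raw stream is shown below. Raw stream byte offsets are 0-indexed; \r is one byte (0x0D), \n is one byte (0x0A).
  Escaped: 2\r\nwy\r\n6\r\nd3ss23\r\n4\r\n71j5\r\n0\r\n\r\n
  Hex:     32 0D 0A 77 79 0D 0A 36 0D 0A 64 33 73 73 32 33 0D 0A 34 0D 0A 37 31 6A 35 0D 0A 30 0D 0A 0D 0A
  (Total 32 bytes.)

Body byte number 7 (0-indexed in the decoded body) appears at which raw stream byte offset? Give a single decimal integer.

Answer: 15

Derivation:
Chunk 1: stream[0..1]='2' size=0x2=2, data at stream[3..5]='wy' -> body[0..2], body so far='wy'
Chunk 2: stream[7..8]='6' size=0x6=6, data at stream[10..16]='d3ss23' -> body[2..8], body so far='wyd3ss23'
Chunk 3: stream[18..19]='4' size=0x4=4, data at stream[21..25]='71j5' -> body[8..12], body so far='wyd3ss2371j5'
Chunk 4: stream[27..28]='0' size=0 (terminator). Final body='wyd3ss2371j5' (12 bytes)
Body byte 7 at stream offset 15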